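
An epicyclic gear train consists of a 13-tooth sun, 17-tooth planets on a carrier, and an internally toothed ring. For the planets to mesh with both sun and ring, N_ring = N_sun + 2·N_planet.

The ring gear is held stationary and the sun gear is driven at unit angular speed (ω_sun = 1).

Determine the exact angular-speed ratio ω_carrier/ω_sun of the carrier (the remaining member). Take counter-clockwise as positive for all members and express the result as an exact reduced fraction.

N_ring = 13 + 2·17 = 47
13(ω_s−ω_c) = −47(ω_r−ω_c),  ω_r=0, ω_s=1
13(1−ω_c) = −47(0−ω_c)  ⇒  60ω_c = 13  ⇒  ω_c = 13/60
ω_c/ω_s = 13/60

13/60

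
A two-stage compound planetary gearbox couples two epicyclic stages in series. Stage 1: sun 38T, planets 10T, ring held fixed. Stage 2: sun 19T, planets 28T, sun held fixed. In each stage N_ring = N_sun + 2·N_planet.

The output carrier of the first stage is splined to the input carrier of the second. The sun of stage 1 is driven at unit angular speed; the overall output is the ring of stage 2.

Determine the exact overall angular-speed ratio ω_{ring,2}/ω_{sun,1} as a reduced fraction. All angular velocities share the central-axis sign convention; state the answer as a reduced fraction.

893/1800

Stage 1: N_ring = 38 + 2·10 = 58
Stage 1: 38(ω_s−ω_c) = −58(ω_r−ω_c),  ω_r=0, ω_s=1
Stage 1: 38(1−ω_c) = −58(0−ω_c)  ⇒  96ω_c = 38  ⇒  ω_c = 19/48
  ⇒ ω_c¹/ω_s¹ = 19/48
Stage 2: N_ring = 19 + 2·28 = 75
Stage 2: 19(ω_s−ω_c) = −75(ω_r−ω_c),  ω_s=0, ω_c=1
Stage 2: ω_r = 1 − (19/75)(0−1) = 94/75
  ⇒ ω_r²/ω_c² = 94/75
Coupling ω_c² = ω_c¹ ⇒ overall = 19/48 × 94/75 = 893/1800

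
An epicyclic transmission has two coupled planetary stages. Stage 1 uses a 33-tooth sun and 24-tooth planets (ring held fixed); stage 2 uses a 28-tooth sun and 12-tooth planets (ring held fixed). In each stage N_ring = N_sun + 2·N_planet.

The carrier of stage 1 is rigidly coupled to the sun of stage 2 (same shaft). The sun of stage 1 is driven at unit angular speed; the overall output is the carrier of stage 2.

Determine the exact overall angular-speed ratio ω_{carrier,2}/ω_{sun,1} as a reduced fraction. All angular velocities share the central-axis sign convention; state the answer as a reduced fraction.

Stage 1: N_ring = 33 + 2·24 = 81
Stage 1: 33(ω_s−ω_c) = −81(ω_r−ω_c),  ω_r=0, ω_s=1
Stage 1: 33(1−ω_c) = −81(0−ω_c)  ⇒  114ω_c = 33  ⇒  ω_c = 11/38
  ⇒ ω_c¹/ω_s¹ = 11/38
Stage 2: N_ring = 28 + 2·12 = 52
Stage 2: 28(ω_s−ω_c) = −52(ω_r−ω_c),  ω_r=0, ω_s=1
Stage 2: 28(1−ω_c) = −52(0−ω_c)  ⇒  80ω_c = 28  ⇒  ω_c = 7/20
  ⇒ ω_c²/ω_s² = 7/20
Coupling ω_s² = ω_c¹ ⇒ overall = 11/38 × 7/20 = 77/760

77/760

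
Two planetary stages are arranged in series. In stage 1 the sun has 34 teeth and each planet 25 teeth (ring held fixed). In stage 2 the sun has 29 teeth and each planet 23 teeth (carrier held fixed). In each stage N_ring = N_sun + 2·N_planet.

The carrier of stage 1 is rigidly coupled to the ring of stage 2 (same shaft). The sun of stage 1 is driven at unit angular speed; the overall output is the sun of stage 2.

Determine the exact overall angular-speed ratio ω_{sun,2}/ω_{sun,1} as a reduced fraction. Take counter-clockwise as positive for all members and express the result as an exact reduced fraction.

Stage 1: N_ring = 34 + 2·25 = 84
Stage 1: 34(ω_s−ω_c) = −84(ω_r−ω_c),  ω_r=0, ω_s=1
Stage 1: 34(1−ω_c) = −84(0−ω_c)  ⇒  118ω_c = 34  ⇒  ω_c = 17/59
  ⇒ ω_c¹/ω_s¹ = 17/59
Stage 2: N_ring = 29 + 2·23 = 75
Stage 2: 29(ω_s−ω_c) = −75(ω_r−ω_c),  ω_c=0, ω_r=1
Stage 2: ω_s = 0 − (75/29)(1−0) = -75/29
  ⇒ ω_s²/ω_r² = -75/29
Coupling ω_r² = ω_c¹ ⇒ overall = 17/59 × -75/29 = -1275/1711

-1275/1711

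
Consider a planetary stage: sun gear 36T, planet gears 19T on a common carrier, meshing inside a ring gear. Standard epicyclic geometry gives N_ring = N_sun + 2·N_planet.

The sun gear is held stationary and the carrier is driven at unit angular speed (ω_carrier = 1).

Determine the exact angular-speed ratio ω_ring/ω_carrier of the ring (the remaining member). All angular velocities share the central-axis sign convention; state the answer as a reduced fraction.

55/37

N_ring = 36 + 2·19 = 74
36(ω_s−ω_c) = −74(ω_r−ω_c),  ω_s=0, ω_c=1
ω_r = 1 − (36/74)(0−1) = 55/37
ω_r/ω_c = 55/37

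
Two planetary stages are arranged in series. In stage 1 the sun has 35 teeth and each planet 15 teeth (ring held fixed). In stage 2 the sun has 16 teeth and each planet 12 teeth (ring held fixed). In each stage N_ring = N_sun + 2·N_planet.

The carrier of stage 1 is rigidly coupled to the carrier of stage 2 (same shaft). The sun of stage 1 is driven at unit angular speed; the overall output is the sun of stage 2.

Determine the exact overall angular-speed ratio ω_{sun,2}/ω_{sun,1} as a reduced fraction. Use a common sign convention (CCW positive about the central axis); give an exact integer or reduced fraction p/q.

49/40

Stage 1: N_ring = 35 + 2·15 = 65
Stage 1: 35(ω_s−ω_c) = −65(ω_r−ω_c),  ω_r=0, ω_s=1
Stage 1: 35(1−ω_c) = −65(0−ω_c)  ⇒  100ω_c = 35  ⇒  ω_c = 7/20
  ⇒ ω_c¹/ω_s¹ = 7/20
Stage 2: N_ring = 16 + 2·12 = 40
Stage 2: 16(ω_s−ω_c) = −40(ω_r−ω_c),  ω_r=0, ω_c=1
Stage 2: ω_s = 1 − (40/16)(0−1) = 7/2
  ⇒ ω_s²/ω_c² = 7/2
Coupling ω_c² = ω_c¹ ⇒ overall = 7/20 × 7/2 = 49/40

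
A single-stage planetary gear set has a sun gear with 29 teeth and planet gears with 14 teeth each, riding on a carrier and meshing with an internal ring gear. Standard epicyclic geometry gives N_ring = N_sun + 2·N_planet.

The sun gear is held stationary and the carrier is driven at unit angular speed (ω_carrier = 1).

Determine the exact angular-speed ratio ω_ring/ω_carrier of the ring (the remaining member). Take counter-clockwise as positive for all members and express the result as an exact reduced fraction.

86/57

N_ring = 29 + 2·14 = 57
29(ω_s−ω_c) = −57(ω_r−ω_c),  ω_s=0, ω_c=1
ω_r = 1 − (29/57)(0−1) = 86/57
ω_r/ω_c = 86/57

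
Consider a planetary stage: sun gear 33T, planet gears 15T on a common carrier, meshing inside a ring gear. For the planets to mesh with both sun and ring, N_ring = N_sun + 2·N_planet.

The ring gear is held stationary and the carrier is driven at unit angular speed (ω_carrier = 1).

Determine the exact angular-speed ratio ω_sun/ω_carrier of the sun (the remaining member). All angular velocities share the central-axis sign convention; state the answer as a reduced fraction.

32/11

N_ring = 33 + 2·15 = 63
33(ω_s−ω_c) = −63(ω_r−ω_c),  ω_r=0, ω_c=1
ω_s = 1 − (63/33)(0−1) = 32/11
ω_s/ω_c = 32/11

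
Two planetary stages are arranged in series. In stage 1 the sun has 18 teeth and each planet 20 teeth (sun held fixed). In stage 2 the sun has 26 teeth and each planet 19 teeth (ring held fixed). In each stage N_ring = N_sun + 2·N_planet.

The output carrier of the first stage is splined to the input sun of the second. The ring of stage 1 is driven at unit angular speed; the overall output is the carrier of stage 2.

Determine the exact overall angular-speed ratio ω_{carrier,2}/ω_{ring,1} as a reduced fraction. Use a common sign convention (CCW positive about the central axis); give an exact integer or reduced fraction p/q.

377/1710

Stage 1: N_ring = 18 + 2·20 = 58
Stage 1: 18(ω_s−ω_c) = −58(ω_r−ω_c),  ω_s=0, ω_r=1
Stage 1: 18(0−ω_c) = −58(1−ω_c)  ⇒  76ω_c = 58  ⇒  ω_c = 29/38
  ⇒ ω_c¹/ω_r¹ = 29/38
Stage 2: N_ring = 26 + 2·19 = 64
Stage 2: 26(ω_s−ω_c) = −64(ω_r−ω_c),  ω_r=0, ω_s=1
Stage 2: 26(1−ω_c) = −64(0−ω_c)  ⇒  90ω_c = 26  ⇒  ω_c = 13/45
  ⇒ ω_c²/ω_s² = 13/45
Coupling ω_s² = ω_c¹ ⇒ overall = 29/38 × 13/45 = 377/1710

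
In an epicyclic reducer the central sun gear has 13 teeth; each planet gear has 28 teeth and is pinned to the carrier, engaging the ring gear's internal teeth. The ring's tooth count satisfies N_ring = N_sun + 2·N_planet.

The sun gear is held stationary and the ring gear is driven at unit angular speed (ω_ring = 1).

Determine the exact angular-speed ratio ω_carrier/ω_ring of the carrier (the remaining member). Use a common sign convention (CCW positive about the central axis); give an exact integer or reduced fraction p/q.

N_ring = 13 + 2·28 = 69
13(ω_s−ω_c) = −69(ω_r−ω_c),  ω_s=0, ω_r=1
13(0−ω_c) = −69(1−ω_c)  ⇒  82ω_c = 69  ⇒  ω_c = 69/82
ω_c/ω_r = 69/82

69/82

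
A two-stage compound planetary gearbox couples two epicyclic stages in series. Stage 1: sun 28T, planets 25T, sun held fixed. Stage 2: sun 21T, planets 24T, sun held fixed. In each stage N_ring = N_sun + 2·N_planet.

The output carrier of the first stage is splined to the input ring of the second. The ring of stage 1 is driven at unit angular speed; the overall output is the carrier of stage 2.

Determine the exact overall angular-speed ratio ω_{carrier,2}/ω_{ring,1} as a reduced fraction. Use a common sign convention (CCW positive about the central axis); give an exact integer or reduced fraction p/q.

Stage 1: N_ring = 28 + 2·25 = 78
Stage 1: 28(ω_s−ω_c) = −78(ω_r−ω_c),  ω_s=0, ω_r=1
Stage 1: 28(0−ω_c) = −78(1−ω_c)  ⇒  106ω_c = 78  ⇒  ω_c = 39/53
  ⇒ ω_c¹/ω_r¹ = 39/53
Stage 2: N_ring = 21 + 2·24 = 69
Stage 2: 21(ω_s−ω_c) = −69(ω_r−ω_c),  ω_s=0, ω_r=1
Stage 2: 21(0−ω_c) = −69(1−ω_c)  ⇒  90ω_c = 69  ⇒  ω_c = 23/30
  ⇒ ω_c²/ω_r² = 23/30
Coupling ω_r² = ω_c¹ ⇒ overall = 39/53 × 23/30 = 299/530

299/530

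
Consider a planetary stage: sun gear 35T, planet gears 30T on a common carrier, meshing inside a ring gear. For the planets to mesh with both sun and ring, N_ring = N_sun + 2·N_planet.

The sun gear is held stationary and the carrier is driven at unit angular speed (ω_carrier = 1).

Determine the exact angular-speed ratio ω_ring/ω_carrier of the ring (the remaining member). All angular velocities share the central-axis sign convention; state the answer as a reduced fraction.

26/19

N_ring = 35 + 2·30 = 95
35(ω_s−ω_c) = −95(ω_r−ω_c),  ω_s=0, ω_c=1
ω_r = 1 − (35/95)(0−1) = 26/19
ω_r/ω_c = 26/19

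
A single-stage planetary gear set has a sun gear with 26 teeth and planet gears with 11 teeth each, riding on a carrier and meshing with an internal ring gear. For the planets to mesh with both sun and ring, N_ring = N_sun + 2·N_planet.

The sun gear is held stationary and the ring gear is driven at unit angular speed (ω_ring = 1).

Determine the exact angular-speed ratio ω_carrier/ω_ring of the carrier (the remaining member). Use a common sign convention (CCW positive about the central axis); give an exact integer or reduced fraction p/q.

N_ring = 26 + 2·11 = 48
26(ω_s−ω_c) = −48(ω_r−ω_c),  ω_s=0, ω_r=1
26(0−ω_c) = −48(1−ω_c)  ⇒  74ω_c = 48  ⇒  ω_c = 24/37
ω_c/ω_r = 24/37

24/37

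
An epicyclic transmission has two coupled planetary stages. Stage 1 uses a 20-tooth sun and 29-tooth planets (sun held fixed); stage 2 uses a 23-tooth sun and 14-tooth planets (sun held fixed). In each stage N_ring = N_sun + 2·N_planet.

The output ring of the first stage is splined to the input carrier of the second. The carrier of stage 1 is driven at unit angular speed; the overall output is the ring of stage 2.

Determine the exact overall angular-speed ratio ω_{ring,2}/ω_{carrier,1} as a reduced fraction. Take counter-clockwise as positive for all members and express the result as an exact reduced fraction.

3626/1989

Stage 1: N_ring = 20 + 2·29 = 78
Stage 1: 20(ω_s−ω_c) = −78(ω_r−ω_c),  ω_s=0, ω_c=1
Stage 1: ω_r = 1 − (20/78)(0−1) = 49/39
  ⇒ ω_r¹/ω_c¹ = 49/39
Stage 2: N_ring = 23 + 2·14 = 51
Stage 2: 23(ω_s−ω_c) = −51(ω_r−ω_c),  ω_s=0, ω_c=1
Stage 2: ω_r = 1 − (23/51)(0−1) = 74/51
  ⇒ ω_r²/ω_c² = 74/51
Coupling ω_c² = ω_r¹ ⇒ overall = 49/39 × 74/51 = 3626/1989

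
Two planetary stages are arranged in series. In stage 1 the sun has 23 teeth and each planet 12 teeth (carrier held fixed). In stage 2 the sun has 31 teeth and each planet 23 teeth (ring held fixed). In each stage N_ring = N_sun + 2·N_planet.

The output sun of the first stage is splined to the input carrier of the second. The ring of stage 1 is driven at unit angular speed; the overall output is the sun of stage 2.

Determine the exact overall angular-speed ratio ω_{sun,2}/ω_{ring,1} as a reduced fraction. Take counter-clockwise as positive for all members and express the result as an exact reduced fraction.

Stage 1: N_ring = 23 + 2·12 = 47
Stage 1: 23(ω_s−ω_c) = −47(ω_r−ω_c),  ω_c=0, ω_r=1
Stage 1: ω_s = 0 − (47/23)(1−0) = -47/23
  ⇒ ω_s¹/ω_r¹ = -47/23
Stage 2: N_ring = 31 + 2·23 = 77
Stage 2: 31(ω_s−ω_c) = −77(ω_r−ω_c),  ω_r=0, ω_c=1
Stage 2: ω_s = 1 − (77/31)(0−1) = 108/31
  ⇒ ω_s²/ω_c² = 108/31
Coupling ω_c² = ω_s¹ ⇒ overall = -47/23 × 108/31 = -5076/713

-5076/713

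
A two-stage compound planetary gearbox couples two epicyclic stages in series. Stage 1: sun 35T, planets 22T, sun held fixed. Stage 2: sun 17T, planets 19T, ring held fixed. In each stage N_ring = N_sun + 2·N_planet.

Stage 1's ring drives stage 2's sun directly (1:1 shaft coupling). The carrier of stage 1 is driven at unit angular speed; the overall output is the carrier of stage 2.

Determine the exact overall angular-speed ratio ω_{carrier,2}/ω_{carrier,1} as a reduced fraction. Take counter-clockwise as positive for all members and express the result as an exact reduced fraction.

323/948

Stage 1: N_ring = 35 + 2·22 = 79
Stage 1: 35(ω_s−ω_c) = −79(ω_r−ω_c),  ω_s=0, ω_c=1
Stage 1: ω_r = 1 − (35/79)(0−1) = 114/79
  ⇒ ω_r¹/ω_c¹ = 114/79
Stage 2: N_ring = 17 + 2·19 = 55
Stage 2: 17(ω_s−ω_c) = −55(ω_r−ω_c),  ω_r=0, ω_s=1
Stage 2: 17(1−ω_c) = −55(0−ω_c)  ⇒  72ω_c = 17  ⇒  ω_c = 17/72
  ⇒ ω_c²/ω_s² = 17/72
Coupling ω_s² = ω_r¹ ⇒ overall = 114/79 × 17/72 = 323/948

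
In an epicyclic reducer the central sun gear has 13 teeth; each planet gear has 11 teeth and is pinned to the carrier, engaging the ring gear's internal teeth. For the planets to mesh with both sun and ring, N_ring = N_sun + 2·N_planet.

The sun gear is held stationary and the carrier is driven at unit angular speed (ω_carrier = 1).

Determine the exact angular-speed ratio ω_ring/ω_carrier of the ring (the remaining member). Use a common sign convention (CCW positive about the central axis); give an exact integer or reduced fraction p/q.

N_ring = 13 + 2·11 = 35
13(ω_s−ω_c) = −35(ω_r−ω_c),  ω_s=0, ω_c=1
ω_r = 1 − (13/35)(0−1) = 48/35
ω_r/ω_c = 48/35

48/35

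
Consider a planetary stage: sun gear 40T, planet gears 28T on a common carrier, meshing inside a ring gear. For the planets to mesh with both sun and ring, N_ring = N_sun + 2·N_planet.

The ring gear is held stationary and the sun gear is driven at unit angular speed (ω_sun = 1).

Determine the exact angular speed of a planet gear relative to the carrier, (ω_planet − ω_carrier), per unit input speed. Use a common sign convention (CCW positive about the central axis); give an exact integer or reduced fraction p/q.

N_ring = 40 + 2·28 = 96
40(ω_s−ω_c) = −96(ω_r−ω_c),  ω_r=0, ω_s=1
40(1−ω_c) = −96(0−ω_c)  ⇒  136ω_c = 40  ⇒  ω_c = 5/17
sun–planet: 40·(1−5/17) = −28·(ω_p−ω_c)  ⇒  ω_p−ω_c = −(40/28)·(12/17) = -120/119

-120/119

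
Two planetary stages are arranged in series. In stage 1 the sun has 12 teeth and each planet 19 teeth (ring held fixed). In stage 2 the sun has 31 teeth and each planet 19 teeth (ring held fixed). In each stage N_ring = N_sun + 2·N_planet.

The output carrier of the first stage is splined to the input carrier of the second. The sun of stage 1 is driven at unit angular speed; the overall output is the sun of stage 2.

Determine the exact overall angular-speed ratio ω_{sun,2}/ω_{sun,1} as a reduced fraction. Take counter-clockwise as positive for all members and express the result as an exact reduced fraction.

Stage 1: N_ring = 12 + 2·19 = 50
Stage 1: 12(ω_s−ω_c) = −50(ω_r−ω_c),  ω_r=0, ω_s=1
Stage 1: 12(1−ω_c) = −50(0−ω_c)  ⇒  62ω_c = 12  ⇒  ω_c = 6/31
  ⇒ ω_c¹/ω_s¹ = 6/31
Stage 2: N_ring = 31 + 2·19 = 69
Stage 2: 31(ω_s−ω_c) = −69(ω_r−ω_c),  ω_r=0, ω_c=1
Stage 2: ω_s = 1 − (69/31)(0−1) = 100/31
  ⇒ ω_s²/ω_c² = 100/31
Coupling ω_c² = ω_c¹ ⇒ overall = 6/31 × 100/31 = 600/961

600/961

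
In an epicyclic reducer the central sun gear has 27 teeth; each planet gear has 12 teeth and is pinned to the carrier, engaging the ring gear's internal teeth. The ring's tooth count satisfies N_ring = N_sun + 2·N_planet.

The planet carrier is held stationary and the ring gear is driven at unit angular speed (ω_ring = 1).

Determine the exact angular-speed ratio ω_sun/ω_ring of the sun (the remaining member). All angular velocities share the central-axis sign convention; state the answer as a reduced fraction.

-17/9

N_ring = 27 + 2·12 = 51
27(ω_s−ω_c) = −51(ω_r−ω_c),  ω_c=0, ω_r=1
ω_s = 0 − (51/27)(1−0) = -17/9
ω_s/ω_r = -17/9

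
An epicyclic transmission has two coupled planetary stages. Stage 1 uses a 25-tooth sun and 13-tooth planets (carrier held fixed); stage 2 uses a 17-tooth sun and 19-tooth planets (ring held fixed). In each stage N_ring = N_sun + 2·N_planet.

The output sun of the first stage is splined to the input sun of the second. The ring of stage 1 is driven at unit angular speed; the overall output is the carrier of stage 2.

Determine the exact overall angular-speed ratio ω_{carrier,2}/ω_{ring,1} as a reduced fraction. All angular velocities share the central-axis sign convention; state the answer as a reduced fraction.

-289/600

Stage 1: N_ring = 25 + 2·13 = 51
Stage 1: 25(ω_s−ω_c) = −51(ω_r−ω_c),  ω_c=0, ω_r=1
Stage 1: ω_s = 0 − (51/25)(1−0) = -51/25
  ⇒ ω_s¹/ω_r¹ = -51/25
Stage 2: N_ring = 17 + 2·19 = 55
Stage 2: 17(ω_s−ω_c) = −55(ω_r−ω_c),  ω_r=0, ω_s=1
Stage 2: 17(1−ω_c) = −55(0−ω_c)  ⇒  72ω_c = 17  ⇒  ω_c = 17/72
  ⇒ ω_c²/ω_s² = 17/72
Coupling ω_s² = ω_s¹ ⇒ overall = -51/25 × 17/72 = -289/600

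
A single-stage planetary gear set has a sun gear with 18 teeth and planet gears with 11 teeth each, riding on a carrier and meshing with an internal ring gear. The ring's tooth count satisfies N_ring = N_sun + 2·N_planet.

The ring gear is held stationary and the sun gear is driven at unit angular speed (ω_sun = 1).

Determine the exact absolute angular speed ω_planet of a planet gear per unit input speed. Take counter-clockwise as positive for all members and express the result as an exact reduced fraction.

-9/11

N_ring = 18 + 2·11 = 40
18(ω_s−ω_c) = −40(ω_r−ω_c),  ω_r=0, ω_s=1
18(1−ω_c) = −40(0−ω_c)  ⇒  58ω_c = 18  ⇒  ω_c = 9/29
sun–planet: 18·(1−9/29) = −11·(ω_p−ω_c)  ⇒  ω_p−ω_c = −(18/11)·(20/29) = -360/319
ω_p = 9/29 − 360/319 = -9/11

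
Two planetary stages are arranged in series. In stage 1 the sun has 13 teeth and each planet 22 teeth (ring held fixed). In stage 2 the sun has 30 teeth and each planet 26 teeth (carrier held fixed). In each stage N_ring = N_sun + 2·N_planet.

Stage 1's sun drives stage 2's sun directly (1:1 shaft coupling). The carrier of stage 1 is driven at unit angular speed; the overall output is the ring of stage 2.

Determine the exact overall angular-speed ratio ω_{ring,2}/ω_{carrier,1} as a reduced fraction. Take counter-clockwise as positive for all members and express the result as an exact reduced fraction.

-1050/533

Stage 1: N_ring = 13 + 2·22 = 57
Stage 1: 13(ω_s−ω_c) = −57(ω_r−ω_c),  ω_r=0, ω_c=1
Stage 1: ω_s = 1 − (57/13)(0−1) = 70/13
  ⇒ ω_s¹/ω_c¹ = 70/13
Stage 2: N_ring = 30 + 2·26 = 82
Stage 2: 30(ω_s−ω_c) = −82(ω_r−ω_c),  ω_c=0, ω_s=1
Stage 2: ω_r = 0 − (30/82)(1−0) = -15/41
  ⇒ ω_r²/ω_s² = -15/41
Coupling ω_s² = ω_s¹ ⇒ overall = 70/13 × -15/41 = -1050/533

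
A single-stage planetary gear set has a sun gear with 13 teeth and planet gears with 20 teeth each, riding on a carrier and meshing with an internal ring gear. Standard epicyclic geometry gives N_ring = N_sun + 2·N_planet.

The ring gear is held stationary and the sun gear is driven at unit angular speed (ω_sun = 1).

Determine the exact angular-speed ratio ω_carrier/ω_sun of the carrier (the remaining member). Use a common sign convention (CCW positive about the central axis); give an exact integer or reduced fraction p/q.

13/66

N_ring = 13 + 2·20 = 53
13(ω_s−ω_c) = −53(ω_r−ω_c),  ω_r=0, ω_s=1
13(1−ω_c) = −53(0−ω_c)  ⇒  66ω_c = 13  ⇒  ω_c = 13/66
ω_c/ω_s = 13/66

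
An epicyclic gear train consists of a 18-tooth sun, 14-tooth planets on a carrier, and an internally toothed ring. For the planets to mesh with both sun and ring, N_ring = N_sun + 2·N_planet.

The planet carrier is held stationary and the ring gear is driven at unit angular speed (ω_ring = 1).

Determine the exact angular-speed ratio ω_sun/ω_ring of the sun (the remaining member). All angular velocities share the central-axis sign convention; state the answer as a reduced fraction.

-23/9

N_ring = 18 + 2·14 = 46
18(ω_s−ω_c) = −46(ω_r−ω_c),  ω_c=0, ω_r=1
ω_s = 0 − (46/18)(1−0) = -23/9
ω_s/ω_r = -23/9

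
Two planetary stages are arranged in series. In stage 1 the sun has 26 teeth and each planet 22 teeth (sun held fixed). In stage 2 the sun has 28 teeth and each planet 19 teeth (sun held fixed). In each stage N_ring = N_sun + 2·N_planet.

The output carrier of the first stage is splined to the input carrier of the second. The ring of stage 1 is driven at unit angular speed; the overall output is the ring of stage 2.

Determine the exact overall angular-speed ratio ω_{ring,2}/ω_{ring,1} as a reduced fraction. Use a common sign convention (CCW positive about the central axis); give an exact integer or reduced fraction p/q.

1645/1584

Stage 1: N_ring = 26 + 2·22 = 70
Stage 1: 26(ω_s−ω_c) = −70(ω_r−ω_c),  ω_s=0, ω_r=1
Stage 1: 26(0−ω_c) = −70(1−ω_c)  ⇒  96ω_c = 70  ⇒  ω_c = 35/48
  ⇒ ω_c¹/ω_r¹ = 35/48
Stage 2: N_ring = 28 + 2·19 = 66
Stage 2: 28(ω_s−ω_c) = −66(ω_r−ω_c),  ω_s=0, ω_c=1
Stage 2: ω_r = 1 − (28/66)(0−1) = 47/33
  ⇒ ω_r²/ω_c² = 47/33
Coupling ω_c² = ω_c¹ ⇒ overall = 35/48 × 47/33 = 1645/1584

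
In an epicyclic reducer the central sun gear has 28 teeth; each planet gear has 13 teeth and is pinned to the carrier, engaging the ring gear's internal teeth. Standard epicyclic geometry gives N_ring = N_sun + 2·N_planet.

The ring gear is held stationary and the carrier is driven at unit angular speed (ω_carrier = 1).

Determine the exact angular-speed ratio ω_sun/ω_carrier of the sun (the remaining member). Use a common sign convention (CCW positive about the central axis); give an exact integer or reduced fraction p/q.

N_ring = 28 + 2·13 = 54
28(ω_s−ω_c) = −54(ω_r−ω_c),  ω_r=0, ω_c=1
ω_s = 1 − (54/28)(0−1) = 41/14
ω_s/ω_c = 41/14

41/14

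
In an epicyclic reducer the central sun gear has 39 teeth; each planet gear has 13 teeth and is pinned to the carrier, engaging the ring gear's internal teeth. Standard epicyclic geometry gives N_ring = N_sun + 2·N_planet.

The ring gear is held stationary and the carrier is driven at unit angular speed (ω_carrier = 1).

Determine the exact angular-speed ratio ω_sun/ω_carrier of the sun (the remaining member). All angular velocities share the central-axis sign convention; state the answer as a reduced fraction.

8/3

N_ring = 39 + 2·13 = 65
39(ω_s−ω_c) = −65(ω_r−ω_c),  ω_r=0, ω_c=1
ω_s = 1 − (65/39)(0−1) = 8/3
ω_s/ω_c = 8/3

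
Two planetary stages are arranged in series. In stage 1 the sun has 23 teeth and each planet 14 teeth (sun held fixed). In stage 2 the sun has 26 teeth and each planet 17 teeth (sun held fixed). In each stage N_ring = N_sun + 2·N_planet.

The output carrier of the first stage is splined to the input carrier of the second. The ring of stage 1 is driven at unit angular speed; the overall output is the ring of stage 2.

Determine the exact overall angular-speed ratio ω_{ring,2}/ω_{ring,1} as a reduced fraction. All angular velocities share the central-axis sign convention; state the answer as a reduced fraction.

731/740

Stage 1: N_ring = 23 + 2·14 = 51
Stage 1: 23(ω_s−ω_c) = −51(ω_r−ω_c),  ω_s=0, ω_r=1
Stage 1: 23(0−ω_c) = −51(1−ω_c)  ⇒  74ω_c = 51  ⇒  ω_c = 51/74
  ⇒ ω_c¹/ω_r¹ = 51/74
Stage 2: N_ring = 26 + 2·17 = 60
Stage 2: 26(ω_s−ω_c) = −60(ω_r−ω_c),  ω_s=0, ω_c=1
Stage 2: ω_r = 1 − (26/60)(0−1) = 43/30
  ⇒ ω_r²/ω_c² = 43/30
Coupling ω_c² = ω_c¹ ⇒ overall = 51/74 × 43/30 = 731/740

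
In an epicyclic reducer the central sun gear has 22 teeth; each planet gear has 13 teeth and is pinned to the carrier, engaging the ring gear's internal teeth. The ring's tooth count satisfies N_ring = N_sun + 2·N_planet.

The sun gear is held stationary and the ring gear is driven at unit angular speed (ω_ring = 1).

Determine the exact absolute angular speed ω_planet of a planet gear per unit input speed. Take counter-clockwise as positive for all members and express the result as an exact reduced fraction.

N_ring = 22 + 2·13 = 48
22(ω_s−ω_c) = −48(ω_r−ω_c),  ω_s=0, ω_r=1
22(0−ω_c) = −48(1−ω_c)  ⇒  70ω_c = 48  ⇒  ω_c = 24/35
sun–planet: 22·(0−24/35) = −13·(ω_p−ω_c)  ⇒  ω_p−ω_c = −(22/13)·(-24/35) = 528/455
ω_p = 24/35 + 528/455 = 24/13

24/13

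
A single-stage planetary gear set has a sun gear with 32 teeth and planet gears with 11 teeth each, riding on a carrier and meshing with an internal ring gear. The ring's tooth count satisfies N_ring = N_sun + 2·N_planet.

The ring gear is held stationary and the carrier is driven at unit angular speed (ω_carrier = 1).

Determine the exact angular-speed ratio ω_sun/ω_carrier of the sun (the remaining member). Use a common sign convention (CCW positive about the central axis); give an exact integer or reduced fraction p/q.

43/16

N_ring = 32 + 2·11 = 54
32(ω_s−ω_c) = −54(ω_r−ω_c),  ω_r=0, ω_c=1
ω_s = 1 − (54/32)(0−1) = 43/16
ω_s/ω_c = 43/16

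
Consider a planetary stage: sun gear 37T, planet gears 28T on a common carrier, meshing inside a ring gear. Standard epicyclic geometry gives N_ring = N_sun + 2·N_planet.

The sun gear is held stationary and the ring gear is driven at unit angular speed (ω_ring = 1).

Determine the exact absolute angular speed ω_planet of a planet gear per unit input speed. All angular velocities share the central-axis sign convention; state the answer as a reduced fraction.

93/56

N_ring = 37 + 2·28 = 93
37(ω_s−ω_c) = −93(ω_r−ω_c),  ω_s=0, ω_r=1
37(0−ω_c) = −93(1−ω_c)  ⇒  130ω_c = 93  ⇒  ω_c = 93/130
sun–planet: 37·(0−93/130) = −28·(ω_p−ω_c)  ⇒  ω_p−ω_c = −(37/28)·(-93/130) = 3441/3640
ω_p = 93/130 + 3441/3640 = 93/56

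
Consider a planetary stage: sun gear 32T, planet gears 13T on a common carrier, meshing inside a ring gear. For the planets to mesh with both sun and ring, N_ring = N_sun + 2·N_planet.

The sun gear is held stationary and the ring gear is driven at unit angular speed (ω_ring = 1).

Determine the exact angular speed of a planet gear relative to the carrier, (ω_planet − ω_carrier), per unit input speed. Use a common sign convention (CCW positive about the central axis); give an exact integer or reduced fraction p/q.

928/585

N_ring = 32 + 2·13 = 58
32(ω_s−ω_c) = −58(ω_r−ω_c),  ω_s=0, ω_r=1
32(0−ω_c) = −58(1−ω_c)  ⇒  90ω_c = 58  ⇒  ω_c = 29/45
sun–planet: 32·(0−29/45) = −13·(ω_p−ω_c)  ⇒  ω_p−ω_c = −(32/13)·(-29/45) = 928/585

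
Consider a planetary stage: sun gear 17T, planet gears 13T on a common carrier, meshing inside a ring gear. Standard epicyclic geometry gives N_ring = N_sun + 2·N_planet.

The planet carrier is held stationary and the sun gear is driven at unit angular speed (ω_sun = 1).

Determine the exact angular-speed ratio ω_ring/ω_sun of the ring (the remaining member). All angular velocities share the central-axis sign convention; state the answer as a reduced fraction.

-17/43

N_ring = 17 + 2·13 = 43
17(ω_s−ω_c) = −43(ω_r−ω_c),  ω_c=0, ω_s=1
ω_r = 0 − (17/43)(1−0) = -17/43
ω_r/ω_s = -17/43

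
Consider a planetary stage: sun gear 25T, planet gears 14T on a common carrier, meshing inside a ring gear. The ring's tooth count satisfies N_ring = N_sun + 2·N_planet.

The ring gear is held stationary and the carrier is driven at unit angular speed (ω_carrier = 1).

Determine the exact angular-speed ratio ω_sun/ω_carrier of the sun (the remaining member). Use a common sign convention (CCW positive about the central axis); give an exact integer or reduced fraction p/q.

N_ring = 25 + 2·14 = 53
25(ω_s−ω_c) = −53(ω_r−ω_c),  ω_r=0, ω_c=1
ω_s = 1 − (53/25)(0−1) = 78/25
ω_s/ω_c = 78/25

78/25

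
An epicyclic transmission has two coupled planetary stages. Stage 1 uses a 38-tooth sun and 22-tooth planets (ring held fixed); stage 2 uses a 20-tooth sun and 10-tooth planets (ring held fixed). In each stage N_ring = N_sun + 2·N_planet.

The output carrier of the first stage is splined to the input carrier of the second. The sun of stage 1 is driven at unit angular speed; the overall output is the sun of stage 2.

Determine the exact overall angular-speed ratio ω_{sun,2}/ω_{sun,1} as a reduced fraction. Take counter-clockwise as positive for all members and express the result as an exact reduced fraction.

19/20

Stage 1: N_ring = 38 + 2·22 = 82
Stage 1: 38(ω_s−ω_c) = −82(ω_r−ω_c),  ω_r=0, ω_s=1
Stage 1: 38(1−ω_c) = −82(0−ω_c)  ⇒  120ω_c = 38  ⇒  ω_c = 19/60
  ⇒ ω_c¹/ω_s¹ = 19/60
Stage 2: N_ring = 20 + 2·10 = 40
Stage 2: 20(ω_s−ω_c) = −40(ω_r−ω_c),  ω_r=0, ω_c=1
Stage 2: ω_s = 1 − (40/20)(0−1) = 3
  ⇒ ω_s²/ω_c² = 3
Coupling ω_c² = ω_c¹ ⇒ overall = 19/60 × 3 = 19/20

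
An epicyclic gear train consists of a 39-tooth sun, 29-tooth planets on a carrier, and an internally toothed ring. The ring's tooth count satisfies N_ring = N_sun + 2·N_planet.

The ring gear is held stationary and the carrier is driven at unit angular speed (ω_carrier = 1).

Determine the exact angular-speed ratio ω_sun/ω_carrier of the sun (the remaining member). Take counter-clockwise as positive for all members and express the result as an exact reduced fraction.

N_ring = 39 + 2·29 = 97
39(ω_s−ω_c) = −97(ω_r−ω_c),  ω_r=0, ω_c=1
ω_s = 1 − (97/39)(0−1) = 136/39
ω_s/ω_c = 136/39

136/39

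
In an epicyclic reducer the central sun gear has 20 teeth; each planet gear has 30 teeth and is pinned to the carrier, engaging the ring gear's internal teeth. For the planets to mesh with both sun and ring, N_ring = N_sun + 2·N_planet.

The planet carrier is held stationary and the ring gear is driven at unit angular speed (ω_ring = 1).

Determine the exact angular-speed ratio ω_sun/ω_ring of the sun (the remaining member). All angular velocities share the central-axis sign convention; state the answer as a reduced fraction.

N_ring = 20 + 2·30 = 80
20(ω_s−ω_c) = −80(ω_r−ω_c),  ω_c=0, ω_r=1
ω_s = 0 − (80/20)(1−0) = -4
ω_s/ω_r = -4

-4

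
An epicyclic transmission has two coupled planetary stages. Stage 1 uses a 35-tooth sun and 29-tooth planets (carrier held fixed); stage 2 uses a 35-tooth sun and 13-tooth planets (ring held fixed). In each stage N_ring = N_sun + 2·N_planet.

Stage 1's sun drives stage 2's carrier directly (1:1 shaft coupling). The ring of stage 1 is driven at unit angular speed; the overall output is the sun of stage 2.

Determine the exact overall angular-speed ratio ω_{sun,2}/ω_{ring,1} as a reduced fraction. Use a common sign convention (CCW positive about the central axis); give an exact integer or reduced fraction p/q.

-8928/1225

Stage 1: N_ring = 35 + 2·29 = 93
Stage 1: 35(ω_s−ω_c) = −93(ω_r−ω_c),  ω_c=0, ω_r=1
Stage 1: ω_s = 0 − (93/35)(1−0) = -93/35
  ⇒ ω_s¹/ω_r¹ = -93/35
Stage 2: N_ring = 35 + 2·13 = 61
Stage 2: 35(ω_s−ω_c) = −61(ω_r−ω_c),  ω_r=0, ω_c=1
Stage 2: ω_s = 1 − (61/35)(0−1) = 96/35
  ⇒ ω_s²/ω_c² = 96/35
Coupling ω_c² = ω_s¹ ⇒ overall = -93/35 × 96/35 = -8928/1225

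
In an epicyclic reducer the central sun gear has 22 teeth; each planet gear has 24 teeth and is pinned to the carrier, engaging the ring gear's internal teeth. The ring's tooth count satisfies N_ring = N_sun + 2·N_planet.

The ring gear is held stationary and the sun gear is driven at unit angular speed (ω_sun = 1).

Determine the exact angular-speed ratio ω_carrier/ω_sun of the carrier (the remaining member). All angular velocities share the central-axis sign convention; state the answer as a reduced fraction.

11/46

N_ring = 22 + 2·24 = 70
22(ω_s−ω_c) = −70(ω_r−ω_c),  ω_r=0, ω_s=1
22(1−ω_c) = −70(0−ω_c)  ⇒  92ω_c = 22  ⇒  ω_c = 11/46
ω_c/ω_s = 11/46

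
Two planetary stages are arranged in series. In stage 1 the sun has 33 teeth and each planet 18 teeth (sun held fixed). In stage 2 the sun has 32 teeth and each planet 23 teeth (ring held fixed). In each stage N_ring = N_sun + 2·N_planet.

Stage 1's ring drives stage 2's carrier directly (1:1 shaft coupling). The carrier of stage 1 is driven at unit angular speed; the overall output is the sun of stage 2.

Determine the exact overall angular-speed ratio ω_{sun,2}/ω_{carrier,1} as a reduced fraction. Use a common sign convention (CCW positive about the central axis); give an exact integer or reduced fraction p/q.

935/184

Stage 1: N_ring = 33 + 2·18 = 69
Stage 1: 33(ω_s−ω_c) = −69(ω_r−ω_c),  ω_s=0, ω_c=1
Stage 1: ω_r = 1 − (33/69)(0−1) = 34/23
  ⇒ ω_r¹/ω_c¹ = 34/23
Stage 2: N_ring = 32 + 2·23 = 78
Stage 2: 32(ω_s−ω_c) = −78(ω_r−ω_c),  ω_r=0, ω_c=1
Stage 2: ω_s = 1 − (78/32)(0−1) = 55/16
  ⇒ ω_s²/ω_c² = 55/16
Coupling ω_c² = ω_r¹ ⇒ overall = 34/23 × 55/16 = 935/184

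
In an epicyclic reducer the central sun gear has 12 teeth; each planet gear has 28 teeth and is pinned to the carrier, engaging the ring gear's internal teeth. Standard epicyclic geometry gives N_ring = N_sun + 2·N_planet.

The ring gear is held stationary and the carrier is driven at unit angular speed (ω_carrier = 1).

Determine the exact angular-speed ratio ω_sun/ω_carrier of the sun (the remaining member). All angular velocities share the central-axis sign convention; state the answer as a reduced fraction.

20/3

N_ring = 12 + 2·28 = 68
12(ω_s−ω_c) = −68(ω_r−ω_c),  ω_r=0, ω_c=1
ω_s = 1 − (68/12)(0−1) = 20/3
ω_s/ω_c = 20/3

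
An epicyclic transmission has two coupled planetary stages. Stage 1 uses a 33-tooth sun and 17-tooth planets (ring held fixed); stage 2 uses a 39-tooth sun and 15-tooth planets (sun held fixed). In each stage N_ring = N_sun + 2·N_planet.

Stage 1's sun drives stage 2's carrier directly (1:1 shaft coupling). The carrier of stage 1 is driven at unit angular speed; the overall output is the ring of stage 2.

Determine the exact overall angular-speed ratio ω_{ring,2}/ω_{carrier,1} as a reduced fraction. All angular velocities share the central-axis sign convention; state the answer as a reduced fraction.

1200/253

Stage 1: N_ring = 33 + 2·17 = 67
Stage 1: 33(ω_s−ω_c) = −67(ω_r−ω_c),  ω_r=0, ω_c=1
Stage 1: ω_s = 1 − (67/33)(0−1) = 100/33
  ⇒ ω_s¹/ω_c¹ = 100/33
Stage 2: N_ring = 39 + 2·15 = 69
Stage 2: 39(ω_s−ω_c) = −69(ω_r−ω_c),  ω_s=0, ω_c=1
Stage 2: ω_r = 1 − (39/69)(0−1) = 36/23
  ⇒ ω_r²/ω_c² = 36/23
Coupling ω_c² = ω_s¹ ⇒ overall = 100/33 × 36/23 = 1200/253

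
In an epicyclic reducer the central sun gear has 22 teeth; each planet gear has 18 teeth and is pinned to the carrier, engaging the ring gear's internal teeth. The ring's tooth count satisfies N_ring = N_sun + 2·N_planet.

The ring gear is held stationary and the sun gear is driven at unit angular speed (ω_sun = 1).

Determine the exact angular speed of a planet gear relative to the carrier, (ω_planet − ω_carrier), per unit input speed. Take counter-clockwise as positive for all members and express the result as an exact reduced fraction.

-319/360

N_ring = 22 + 2·18 = 58
22(ω_s−ω_c) = −58(ω_r−ω_c),  ω_r=0, ω_s=1
22(1−ω_c) = −58(0−ω_c)  ⇒  80ω_c = 22  ⇒  ω_c = 11/40
sun–planet: 22·(1−11/40) = −18·(ω_p−ω_c)  ⇒  ω_p−ω_c = −(22/18)·(29/40) = -319/360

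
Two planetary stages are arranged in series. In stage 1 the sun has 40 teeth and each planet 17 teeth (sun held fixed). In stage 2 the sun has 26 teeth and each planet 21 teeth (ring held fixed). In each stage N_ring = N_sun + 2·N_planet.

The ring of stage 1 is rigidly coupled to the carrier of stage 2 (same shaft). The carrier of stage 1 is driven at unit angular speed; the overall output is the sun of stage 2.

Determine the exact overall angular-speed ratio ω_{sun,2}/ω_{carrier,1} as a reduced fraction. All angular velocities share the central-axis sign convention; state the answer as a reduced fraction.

2679/481

Stage 1: N_ring = 40 + 2·17 = 74
Stage 1: 40(ω_s−ω_c) = −74(ω_r−ω_c),  ω_s=0, ω_c=1
Stage 1: ω_r = 1 − (40/74)(0−1) = 57/37
  ⇒ ω_r¹/ω_c¹ = 57/37
Stage 2: N_ring = 26 + 2·21 = 68
Stage 2: 26(ω_s−ω_c) = −68(ω_r−ω_c),  ω_r=0, ω_c=1
Stage 2: ω_s = 1 − (68/26)(0−1) = 47/13
  ⇒ ω_s²/ω_c² = 47/13
Coupling ω_c² = ω_r¹ ⇒ overall = 57/37 × 47/13 = 2679/481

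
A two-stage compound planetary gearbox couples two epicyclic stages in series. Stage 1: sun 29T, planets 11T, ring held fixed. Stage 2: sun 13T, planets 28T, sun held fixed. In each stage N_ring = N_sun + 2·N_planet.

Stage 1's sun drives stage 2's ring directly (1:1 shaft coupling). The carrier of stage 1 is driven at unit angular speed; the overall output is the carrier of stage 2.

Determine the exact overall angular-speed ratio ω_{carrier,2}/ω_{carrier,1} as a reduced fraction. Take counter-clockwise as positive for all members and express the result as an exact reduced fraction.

2760/1189

Stage 1: N_ring = 29 + 2·11 = 51
Stage 1: 29(ω_s−ω_c) = −51(ω_r−ω_c),  ω_r=0, ω_c=1
Stage 1: ω_s = 1 − (51/29)(0−1) = 80/29
  ⇒ ω_s¹/ω_c¹ = 80/29
Stage 2: N_ring = 13 + 2·28 = 69
Stage 2: 13(ω_s−ω_c) = −69(ω_r−ω_c),  ω_s=0, ω_r=1
Stage 2: 13(0−ω_c) = −69(1−ω_c)  ⇒  82ω_c = 69  ⇒  ω_c = 69/82
  ⇒ ω_c²/ω_r² = 69/82
Coupling ω_r² = ω_s¹ ⇒ overall = 80/29 × 69/82 = 2760/1189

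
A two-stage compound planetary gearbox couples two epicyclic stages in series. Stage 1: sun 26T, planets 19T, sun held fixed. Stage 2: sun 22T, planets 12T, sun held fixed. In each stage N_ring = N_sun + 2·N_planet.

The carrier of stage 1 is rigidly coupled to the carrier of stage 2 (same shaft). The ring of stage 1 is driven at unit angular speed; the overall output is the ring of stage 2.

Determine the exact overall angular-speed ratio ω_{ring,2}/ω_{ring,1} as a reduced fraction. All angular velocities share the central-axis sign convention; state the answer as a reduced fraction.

1088/1035

Stage 1: N_ring = 26 + 2·19 = 64
Stage 1: 26(ω_s−ω_c) = −64(ω_r−ω_c),  ω_s=0, ω_r=1
Stage 1: 26(0−ω_c) = −64(1−ω_c)  ⇒  90ω_c = 64  ⇒  ω_c = 32/45
  ⇒ ω_c¹/ω_r¹ = 32/45
Stage 2: N_ring = 22 + 2·12 = 46
Stage 2: 22(ω_s−ω_c) = −46(ω_r−ω_c),  ω_s=0, ω_c=1
Stage 2: ω_r = 1 − (22/46)(0−1) = 34/23
  ⇒ ω_r²/ω_c² = 34/23
Coupling ω_c² = ω_c¹ ⇒ overall = 32/45 × 34/23 = 1088/1035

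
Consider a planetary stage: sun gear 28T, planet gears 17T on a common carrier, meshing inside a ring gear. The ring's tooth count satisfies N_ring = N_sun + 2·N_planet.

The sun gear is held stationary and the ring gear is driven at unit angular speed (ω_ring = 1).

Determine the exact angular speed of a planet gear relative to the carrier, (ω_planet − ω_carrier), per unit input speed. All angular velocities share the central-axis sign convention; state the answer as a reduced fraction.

N_ring = 28 + 2·17 = 62
28(ω_s−ω_c) = −62(ω_r−ω_c),  ω_s=0, ω_r=1
28(0−ω_c) = −62(1−ω_c)  ⇒  90ω_c = 62  ⇒  ω_c = 31/45
sun–planet: 28·(0−31/45) = −17·(ω_p−ω_c)  ⇒  ω_p−ω_c = −(28/17)·(-31/45) = 868/765

868/765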